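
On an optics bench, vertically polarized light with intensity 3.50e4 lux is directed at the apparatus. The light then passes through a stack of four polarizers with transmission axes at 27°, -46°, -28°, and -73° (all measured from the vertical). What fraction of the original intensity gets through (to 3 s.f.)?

I/I₀ ≈ 0.0307

By Malus's law, I₁ = 3.50e4 lux · cos²(27°) = 2.779e+04 lux.
I₂ = I₁ · cos²(73°) = 2.779e+04 · 0.08548 = 2375 lux.
I₃ = I₂ · cos²(18°) = 2375 · 0.9045 = 2148 lux.
I₄ = I₃ · cos²(45°) = 2148 · 0.5 = 1074 lux.
Transmitted fraction = 0.03069.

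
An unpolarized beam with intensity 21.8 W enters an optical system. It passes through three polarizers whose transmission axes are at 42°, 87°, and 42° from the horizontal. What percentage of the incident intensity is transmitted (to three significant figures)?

≈ 12.5%

Unpolarized light through the first polarizer → I₁ = 21.8 W/2 = 10.9 W, polarized at 42°.
I₂ = I₁ · cos²(45°) = 10.9 · 0.5 = 5.45 W.
I₃ = I₂ · cos²(45°) = 5.45 · 0.5 = 2.725 W.
That is 12.5% of the incident intensity.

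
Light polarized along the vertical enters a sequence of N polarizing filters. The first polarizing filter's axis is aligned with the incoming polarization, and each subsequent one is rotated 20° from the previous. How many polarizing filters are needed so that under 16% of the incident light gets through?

N = 16

First polarizer is aligned with the polarization: full transmission.
Each further stage multiplies by cos²(20°) = 0.883.
After N polarizers: T = 0.883^(N−1). Require T < 0.16 ⇒ N−1 > ln(0.16)/ln(0.883) = 14.73, so N−1 ≥ 15 and N = 16.
Check: N=16 gives T = 0.1547 < 0.16; N=15 gives T = 0.1752.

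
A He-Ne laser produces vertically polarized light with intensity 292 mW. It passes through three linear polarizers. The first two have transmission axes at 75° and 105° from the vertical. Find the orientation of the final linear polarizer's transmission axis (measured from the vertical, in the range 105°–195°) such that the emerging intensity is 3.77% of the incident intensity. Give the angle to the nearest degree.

θ ≈ 135°

I₁ = I₀ cos²(75° − 0°) = I₀ cos²(75°) = 0.06699 I₀.
I₂ = I₁ cos²(105° − 75°) = 0.06699 I₀ · cos²(30°) = 0.05024 I₀.
Need I₃/I₀ = 0.0377, so cos²(θ − 105°) = 0.0377 / 0.05024 = 0.7504.
θ − 105° = arccos(√0.7504) = 30.0°, giving θ ≈ 105 + 30.0 = 135.0°.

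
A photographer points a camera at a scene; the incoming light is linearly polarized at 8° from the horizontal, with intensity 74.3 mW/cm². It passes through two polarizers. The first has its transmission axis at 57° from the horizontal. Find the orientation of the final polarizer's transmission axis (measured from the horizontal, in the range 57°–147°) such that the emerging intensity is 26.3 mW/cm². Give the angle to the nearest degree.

θ ≈ 82°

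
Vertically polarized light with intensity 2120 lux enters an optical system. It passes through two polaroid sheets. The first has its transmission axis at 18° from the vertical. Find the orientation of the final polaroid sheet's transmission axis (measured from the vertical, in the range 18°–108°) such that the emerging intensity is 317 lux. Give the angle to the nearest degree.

I₁ = I₀ cos²(18° − 0°) = I₀ cos²(18°) = 0.9045 I₀.
Target fraction: 317 / 2120 lux = 0.1495 of I₀.
Need I₂/I₀ = 0.1495, so cos²(θ − 18°) = 0.1495 / 0.9045 = 0.1653.
θ − 18° = arccos(√0.1653) = 66.0°, giving θ ≈ 18 + 66.0 = 84.0°.

θ ≈ 84°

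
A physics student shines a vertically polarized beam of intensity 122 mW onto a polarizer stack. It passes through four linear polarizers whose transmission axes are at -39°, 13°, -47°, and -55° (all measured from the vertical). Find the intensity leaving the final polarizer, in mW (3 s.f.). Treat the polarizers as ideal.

By Malus's law, I₁ = 122 mW · cos²(39°) = 73.68 mW.
I₂ = I₁ · cos²(52°) = 73.68 · 0.379 = 27.93 mW.
I₃ = I₂ · cos²(60°) = 27.93 · 0.25 = 6.982 mW.
I₄ = I₃ · cos²(8°) = 6.982 · 0.9806 = 6.847 mW.

I ≈ 6.85 mW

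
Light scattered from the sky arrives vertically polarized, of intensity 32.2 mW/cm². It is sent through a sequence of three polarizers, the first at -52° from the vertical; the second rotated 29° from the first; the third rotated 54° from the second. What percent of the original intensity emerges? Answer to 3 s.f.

≈ 10.0%

By Malus's law, I₁ = 32.2 mW/cm² · cos²(52°) = 12.21 mW/cm².
I₂ = I₁ · cos²(29°) = 12.21 · 0.765 = 9.336 mW/cm².
I₃ = I₂ · cos²(54°) = 9.336 · 0.3455 = 3.226 mW/cm².
That is 10.02% of the incident intensity.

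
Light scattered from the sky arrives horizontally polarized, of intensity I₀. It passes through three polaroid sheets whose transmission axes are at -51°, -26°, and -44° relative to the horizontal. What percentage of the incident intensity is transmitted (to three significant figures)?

≈ 29.4%

I₁ = I₀ cos²(-51° − 0°) = I₀ cos²(51°) = 0.396 I₀.
I₂ = I₁ cos²(-26° + 51°) = 0.396 I₀ · cos²(25°) = 0.3253 I₀.
I₃ = I₂ cos²(-44° + 26°) = 0.3253 I₀ · cos²(18°) = 0.2942 I₀.
That is 29.42% of the incident intensity.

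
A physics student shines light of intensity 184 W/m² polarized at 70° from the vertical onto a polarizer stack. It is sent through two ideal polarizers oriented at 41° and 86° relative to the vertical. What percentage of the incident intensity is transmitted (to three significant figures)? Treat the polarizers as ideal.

By Malus's law, I₁ = 184 W/m² · cos²(29°) = 140.8 W/m².
I₂ = I₁ · cos²(45°) = 140.8 · 0.5 = 70.38 W/m².
That is 38.25% of the incident intensity.

≈ 38.2%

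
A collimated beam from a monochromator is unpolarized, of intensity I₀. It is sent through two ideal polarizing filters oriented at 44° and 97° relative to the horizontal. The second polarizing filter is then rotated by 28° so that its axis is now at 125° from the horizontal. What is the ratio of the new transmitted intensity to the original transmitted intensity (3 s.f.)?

I_new/I_old ≈ 0.0676

Before rotation:
Unpolarized light through the first polarizer → I₁ = ½ I₀, now polarized at 44°.
I₂ = I₁ cos²(97° − 44°) = 0.5 I₀ · cos²(53°) = 0.1811 I₀.
After rotation:
Unpolarized light through the first polarizer → I₁ = ½ I₀, now polarized at 44°.
I₂ = I₁ cos²(125° − 44°) = 0.5 I₀ · cos²(81°) = 0.01224 I₀.
Ratio = 0.01224 / 0.1811 = 0.06757.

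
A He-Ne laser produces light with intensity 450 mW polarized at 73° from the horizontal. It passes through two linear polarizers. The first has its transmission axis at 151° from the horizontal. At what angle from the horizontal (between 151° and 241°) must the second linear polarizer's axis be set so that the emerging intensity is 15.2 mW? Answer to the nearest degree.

I₁ = I₀ cos²(151° − 73°) = I₀ cos²(78°) = 0.04323 I₀.
Target fraction: 15.2 / 450 mW = 0.03378 of I₀.
Need I₂/I₀ = 0.03378, so cos²(θ − 151°) = 0.03378 / 0.04323 = 0.7814.
θ − 151° = arccos(√0.7814) = 27.9°, giving θ ≈ 151 + 27.9 = 178.9°.

θ ≈ 179°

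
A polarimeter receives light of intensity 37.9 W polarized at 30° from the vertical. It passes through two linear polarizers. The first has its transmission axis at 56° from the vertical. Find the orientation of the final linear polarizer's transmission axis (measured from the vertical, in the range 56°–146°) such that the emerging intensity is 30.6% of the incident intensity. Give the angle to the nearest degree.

By Malus's law, I₁ = I₀ cos²(56° − 30°) = I₀ cos²(26°) = 0.8078 I₀.
Need I₂/I₀ = 0.306, so cos²(θ − 56°) = 0.306 / 0.8078 = 0.3788.
θ − 56° = arccos(√0.3788) = 52.0°, giving θ ≈ 56 + 52.0 = 108.0°.

θ ≈ 108°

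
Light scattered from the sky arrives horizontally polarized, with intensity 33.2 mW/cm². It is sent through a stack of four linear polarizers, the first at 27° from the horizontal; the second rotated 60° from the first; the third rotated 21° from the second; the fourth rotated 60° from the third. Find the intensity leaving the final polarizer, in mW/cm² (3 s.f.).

I ≈ 1.44 mW/cm²

I₁ = 33.2 mW/cm² · cos²(27°) = 26.36 mW/cm².
I₂ = I₁ · cos²(60°) = 26.36 · 0.25 = 6.589 mW/cm².
I₃ = I₂ · cos²(21°) = 6.589 · 0.8716 = 5.743 mW/cm².
I₄ = I₃ · cos²(60°) = 5.743 · 0.25 = 1.436 mW/cm².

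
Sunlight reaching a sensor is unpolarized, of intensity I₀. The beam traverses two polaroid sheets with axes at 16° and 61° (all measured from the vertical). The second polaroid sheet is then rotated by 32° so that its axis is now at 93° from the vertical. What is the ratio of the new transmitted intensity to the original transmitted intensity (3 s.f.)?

Before rotation:
Unpolarized light through the first polarizer → I₁ = ½ I₀, now polarized at 16°.
I₂ = I₁ cos²(61° − 16°) = 0.5 I₀ · cos²(45°) = 0.25 I₀.
After rotation:
Unpolarized light through the first polarizer → I₁ = ½ I₀, now polarized at 16°.
I₂ = I₁ cos²(93° − 16°) = 0.5 I₀ · cos²(77°) = 0.0253 I₀.
Ratio = 0.0253 / 0.25 = 0.1012.

I_new/I_old ≈ 0.101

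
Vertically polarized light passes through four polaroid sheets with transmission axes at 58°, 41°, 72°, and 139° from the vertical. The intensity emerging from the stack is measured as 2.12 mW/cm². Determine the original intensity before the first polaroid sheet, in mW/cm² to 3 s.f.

I₀ ≈ 73.6 mW/cm²

By Malus's law, I₁ = I₀ cos²(58° − 0°) = I₀ cos²(58°) = 0.2808 I₀.
I₂ = I₁ cos²(41° − 58°) = 0.2808 I₀ · cos²(17°) = 0.2568 I₀.
I₃ = I₂ cos²(72° − 41°) = 0.2568 I₀ · cos²(31°) = 0.1887 I₀.
I₄ = I₃ cos²(139° − 72°) = 0.1887 I₀ · cos²(67°) = 0.02881 I₀.
So 2.12 mW/cm² = 0.02881 I₀, giving I₀ = 2.12/0.02881 = 73.59 mW/cm².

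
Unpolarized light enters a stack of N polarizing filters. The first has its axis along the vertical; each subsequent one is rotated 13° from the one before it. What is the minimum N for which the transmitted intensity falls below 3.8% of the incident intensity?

First polarizer halves the unpolarized light: factor 1/2.
Each further stage multiplies by cos²(13°) = 0.9494.
After N polarizers: T = 0.5·0.9494^(N−1). Require T < 0.038 ⇒ N−1 > ln(0.038/0.5)/ln(0.9494) = 49.63, so N−1 ≥ 50 and N = 51.
Check: N=51 gives T = 0.03727 < 0.038; N=50 gives T = 0.03926.

N = 51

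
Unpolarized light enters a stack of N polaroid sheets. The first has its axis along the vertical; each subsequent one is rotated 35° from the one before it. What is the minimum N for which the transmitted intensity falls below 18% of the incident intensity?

N = 4

First polarizer halves the unpolarized light: factor 1/2.
Each further stage multiplies by cos²(35°) = 0.671.
After N polarizers: T = 0.5·0.671^(N−1). Require T < 0.18 ⇒ N−1 > ln(0.18/0.5)/ln(0.671) = 2.56, so N−1 ≥ 3 and N = 4.
Check: N=4 gives T = 0.1511 < 0.18; N=3 gives T = 0.2251.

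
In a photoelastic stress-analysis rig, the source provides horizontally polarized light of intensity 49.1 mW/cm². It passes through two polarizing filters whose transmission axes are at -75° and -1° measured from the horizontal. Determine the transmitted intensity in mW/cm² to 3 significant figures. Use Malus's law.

By Malus's law, I₁ = 49.1 mW/cm² · cos²(75°) = 3.289 mW/cm².
I₂ = I₁ · cos²(74°) = 3.289 · 0.07598 = 0.2499 mW/cm².

I ≈ 0.250 mW/cm²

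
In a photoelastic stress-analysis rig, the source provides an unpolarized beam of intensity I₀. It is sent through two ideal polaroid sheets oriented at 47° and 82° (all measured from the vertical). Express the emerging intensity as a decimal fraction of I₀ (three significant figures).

≈ 0.336 I₀

Unpolarized light through the first polarizer → I₁ = ½ I₀, now polarized at 47°.
I₂ = I₁ cos²(82° − 47°) = 0.5 I₀ · cos²(35°) = 0.3355 I₀.
Transmitted fraction = 0.3355.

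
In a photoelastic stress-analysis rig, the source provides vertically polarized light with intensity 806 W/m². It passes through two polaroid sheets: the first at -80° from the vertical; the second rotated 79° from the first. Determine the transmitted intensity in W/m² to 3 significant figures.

By Malus's law, I₁ = 806 W/m² · cos²(80°) = 24.3 W/m².
I₂ = I₁ · cos²(79°) = 24.3 · 0.03641 = 0.8849 W/m².

I ≈ 0.885 W/m²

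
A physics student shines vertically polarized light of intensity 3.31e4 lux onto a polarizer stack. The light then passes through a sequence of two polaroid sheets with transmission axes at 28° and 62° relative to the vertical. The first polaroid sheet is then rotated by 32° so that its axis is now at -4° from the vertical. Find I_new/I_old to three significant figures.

I_new/I_old ≈ 0.307

Before rotation:
I₁ = I₀ cos²(28° − 0°) = I₀ cos²(28°) = 0.7796 I₀.
I₂ = I₁ cos²(62° − 28°) = 0.7796 I₀ · cos²(34°) = 0.5358 I₀.
After rotation:
I₁ = I₀ cos²(-4° − 0°) = I₀ cos²(4°) = 0.9951 I₀.
I₂ = I₁ cos²(62° + 4°) = 0.9951 I₀ · cos²(66°) = 0.1646 I₀.
Ratio = 0.1646 / 0.5358 = 0.3072.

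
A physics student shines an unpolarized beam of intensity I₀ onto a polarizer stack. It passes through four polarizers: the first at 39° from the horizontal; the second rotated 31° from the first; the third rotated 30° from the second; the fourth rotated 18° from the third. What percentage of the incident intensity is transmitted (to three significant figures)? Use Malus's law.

Unpolarized light through the first polarizer → I₁ = ½ I₀, now polarized at 39°.
I₂ = I₁ cos²(31°) = 0.5 · 0.7347 I₀ = 0.3674 I₀.
I₃ = I₂ cos²(30°) = 0.3674 · 0.75 I₀ = 0.2755 I₀.
I₄ = I₃ cos²(18°) = 0.2755 · 0.9045 I₀ = 0.2492 I₀.
That is 24.92% of the incident intensity.

≈ 24.9%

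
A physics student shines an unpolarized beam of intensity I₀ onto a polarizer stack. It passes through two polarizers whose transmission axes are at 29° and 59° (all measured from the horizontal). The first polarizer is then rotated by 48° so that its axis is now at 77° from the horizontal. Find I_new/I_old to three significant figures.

Before rotation:
Unpolarized light through the first polarizer → I₁ = ½ I₀, now polarized at 29°.
I₂ = I₁ cos²(59° − 29°) = 0.5 I₀ · cos²(30°) = 0.375 I₀.
After rotation:
Unpolarized light through the first polarizer → I₁ = ½ I₀, now polarized at 77°.
I₂ = I₁ cos²(59° − 77°) = 0.5 I₀ · cos²(18°) = 0.4523 I₀.
Ratio = 0.4523 / 0.375 = 1.206.

I_new/I_old ≈ 1.21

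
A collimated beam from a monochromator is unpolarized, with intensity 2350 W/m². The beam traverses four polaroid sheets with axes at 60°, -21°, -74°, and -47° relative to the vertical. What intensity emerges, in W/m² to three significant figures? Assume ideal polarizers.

Unpolarized light through the first polarizer → I₁ = 2350 W/m²/2 = 1175 W/m², polarized at 60°.
I₂ = I₁ · cos²(81°) = 1175 · 0.02447 = 28.75 W/m².
I₃ = I₂ · cos²(53°) = 28.75 · 0.3622 = 10.41 W/m².
I₄ = I₃ · cos²(27°) = 10.41 · 0.7939 = 8.268 W/m².

I ≈ 8.27 W/m²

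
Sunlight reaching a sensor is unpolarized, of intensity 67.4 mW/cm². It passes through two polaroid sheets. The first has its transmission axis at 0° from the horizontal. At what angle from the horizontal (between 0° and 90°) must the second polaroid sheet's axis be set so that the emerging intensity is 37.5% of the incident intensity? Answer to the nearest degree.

Unpolarized light through the first polarizer → I₁ = ½ I₀, now polarized at 0°.
Need I₂/I₀ = 0.375, so cos²(θ − 0°) = 0.375 / 0.5 = 0.75.
θ − 0° = arccos(√0.75) = 30.0°, giving θ ≈ 0 + 30.0 = 30.0°.

θ ≈ 30°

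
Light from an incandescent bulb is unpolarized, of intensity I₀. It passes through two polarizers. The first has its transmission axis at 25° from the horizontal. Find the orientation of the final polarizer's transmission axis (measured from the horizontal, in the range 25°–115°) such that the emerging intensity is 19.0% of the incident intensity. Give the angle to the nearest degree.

θ ≈ 77°

Unpolarized light through the first polarizer → I₁ = ½ I₀, now polarized at 25°.
Need I₂/I₀ = 0.19, so cos²(θ − 25°) = 0.19 / 0.5 = 0.38.
θ − 25° = arccos(√0.38) = 51.9°, giving θ ≈ 25 + 51.9 = 76.9°.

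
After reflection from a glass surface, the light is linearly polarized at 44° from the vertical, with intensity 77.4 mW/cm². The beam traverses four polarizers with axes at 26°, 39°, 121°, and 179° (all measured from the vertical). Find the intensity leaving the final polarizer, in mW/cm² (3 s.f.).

I ≈ 0.362 mW/cm²

I₁ = 77.4 mW/cm² · cos²(18°) = 70.01 mW/cm².
I₂ = I₁ · cos²(13°) = 70.01 · 0.9494 = 66.47 mW/cm².
I₃ = I₂ · cos²(82°) = 66.47 · 0.01937 = 1.287 mW/cm².
I₄ = I₃ · cos²(58°) = 1.287 · 0.2808 = 0.3615 mW/cm².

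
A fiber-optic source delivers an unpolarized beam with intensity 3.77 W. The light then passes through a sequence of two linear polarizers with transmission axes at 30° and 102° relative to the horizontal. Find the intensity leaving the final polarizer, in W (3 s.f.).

Unpolarized light through the first polarizer → I₁ = 3.77 W/2 = 1.885 W, polarized at 30°.
I₂ = I₁ · cos²(72°) = 1.885 · 0.09549 = 0.18 W.

I ≈ 0.180 W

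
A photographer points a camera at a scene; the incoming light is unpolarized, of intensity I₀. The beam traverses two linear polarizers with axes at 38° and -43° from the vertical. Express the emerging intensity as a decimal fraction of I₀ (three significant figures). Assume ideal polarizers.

≈ 0.0122 I₀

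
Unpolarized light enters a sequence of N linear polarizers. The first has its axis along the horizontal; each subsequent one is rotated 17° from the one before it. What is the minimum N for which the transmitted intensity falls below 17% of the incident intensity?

N = 14

First polarizer halves the unpolarized light: factor 1/2.
Each further stage multiplies by cos²(17°) = 0.9145.
After N polarizers: T = 0.5·0.9145^(N−1). Require T < 0.17 ⇒ N−1 > ln(0.17/0.5)/ln(0.9145) = 12.07, so N−1 ≥ 13 and N = 14.
Check: N=14 gives T = 0.1565 < 0.17; N=13 gives T = 0.1711.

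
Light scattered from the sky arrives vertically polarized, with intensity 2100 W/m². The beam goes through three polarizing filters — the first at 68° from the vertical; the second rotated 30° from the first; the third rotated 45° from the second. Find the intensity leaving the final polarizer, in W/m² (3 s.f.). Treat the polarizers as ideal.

I ≈ 111 W/m²

By Malus's law, I₁ = 2100 W/m² · cos²(68°) = 294.7 W/m².
I₂ = I₁ · cos²(30°) = 294.7 · 0.75 = 221 W/m².
I₃ = I₂ · cos²(45°) = 221 · 0.5 = 110.5 W/m².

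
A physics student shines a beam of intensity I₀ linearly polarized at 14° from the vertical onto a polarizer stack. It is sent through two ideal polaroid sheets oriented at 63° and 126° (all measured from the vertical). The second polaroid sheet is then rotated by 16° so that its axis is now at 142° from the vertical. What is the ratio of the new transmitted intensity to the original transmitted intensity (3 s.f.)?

Before rotation:
I₁ = I₀ cos²(63° − 14°) = I₀ cos²(49°) = 0.4304 I₀.
I₂ = I₁ cos²(126° − 63°) = 0.4304 I₀ · cos²(63°) = 0.08871 I₀.
After rotation:
I₁ = I₀ cos²(63° − 14°) = I₀ cos²(49°) = 0.4304 I₀.
I₂ = I₁ cos²(142° − 63°) = 0.4304 I₀ · cos²(79°) = 0.01567 I₀.
Ratio = 0.01567 / 0.08871 = 0.1766.

I_new/I_old ≈ 0.177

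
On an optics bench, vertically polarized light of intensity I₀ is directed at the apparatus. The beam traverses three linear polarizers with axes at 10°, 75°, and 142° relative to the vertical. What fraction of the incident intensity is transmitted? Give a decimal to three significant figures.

≈ 0.0264 I₀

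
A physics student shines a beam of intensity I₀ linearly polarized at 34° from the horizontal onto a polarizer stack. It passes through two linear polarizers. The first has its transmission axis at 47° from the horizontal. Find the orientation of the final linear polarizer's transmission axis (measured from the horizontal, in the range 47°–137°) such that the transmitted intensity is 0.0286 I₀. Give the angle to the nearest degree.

I₁ = I₀ cos²(47° − 34°) = I₀ cos²(13°) = 0.9494 I₀.
Need I₂/I₀ = 0.0286, so cos²(θ − 47°) = 0.0286 / 0.9494 = 0.03012.
θ − 47° = arccos(√0.03012) = 80.0°, giving θ ≈ 47 + 80.0 = 127.0°.

θ ≈ 127°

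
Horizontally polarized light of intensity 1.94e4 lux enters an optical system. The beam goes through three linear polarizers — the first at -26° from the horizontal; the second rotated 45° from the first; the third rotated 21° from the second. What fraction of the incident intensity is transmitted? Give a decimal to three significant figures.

I₁ = 1.94e4 lux · cos²(26°) = 1.567e+04 lux.
I₂ = I₁ · cos²(45°) = 1.567e+04 · 0.5 = 7836 lux.
I₃ = I₂ · cos²(21°) = 7836 · 0.8716 = 6830 lux.
Transmitted fraction = 0.352.

I/I₀ ≈ 0.352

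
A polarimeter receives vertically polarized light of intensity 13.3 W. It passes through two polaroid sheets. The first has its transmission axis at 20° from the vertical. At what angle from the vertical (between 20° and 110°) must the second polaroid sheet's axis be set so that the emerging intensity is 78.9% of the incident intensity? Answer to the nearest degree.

I₁ = I₀ cos²(20° − 0°) = I₀ cos²(20°) = 0.883 I₀.
Need I₂/I₀ = 0.789, so cos²(θ − 20°) = 0.789 / 0.883 = 0.8935.
θ − 20° = arccos(√0.8935) = 19.0°, giving θ ≈ 20 + 19.0 = 39.0°.

θ ≈ 39°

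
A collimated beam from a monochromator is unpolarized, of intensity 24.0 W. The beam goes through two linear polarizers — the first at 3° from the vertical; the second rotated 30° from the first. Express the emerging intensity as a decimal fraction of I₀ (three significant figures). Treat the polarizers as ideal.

I/I₀ ≈ 0.375

Unpolarized light through the first polarizer → I₁ = 24.0 W/2 = 12 W, polarized at 3°.
I₂ = I₁ · cos²(30°) = 12 · 0.75 = 9 W.
Transmitted fraction = 0.375.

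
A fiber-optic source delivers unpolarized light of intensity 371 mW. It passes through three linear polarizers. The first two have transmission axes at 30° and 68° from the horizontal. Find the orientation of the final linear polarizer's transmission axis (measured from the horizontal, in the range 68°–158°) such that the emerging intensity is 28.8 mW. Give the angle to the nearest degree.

θ ≈ 128°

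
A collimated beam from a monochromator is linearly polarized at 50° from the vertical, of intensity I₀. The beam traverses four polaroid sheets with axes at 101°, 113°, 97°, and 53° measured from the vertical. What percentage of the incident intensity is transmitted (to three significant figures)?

≈ 18.1%

By Malus's law, I₁ = I₀ cos²(101° − 50°) = I₀ cos²(51°) = 0.396 I₀.
I₂ = I₁ cos²(113° − 101°) = 0.396 I₀ · cos²(12°) = 0.3789 I₀.
I₃ = I₂ cos²(97° − 113°) = 0.3789 I₀ · cos²(16°) = 0.3501 I₀.
I₄ = I₃ cos²(53° − 97°) = 0.3501 I₀ · cos²(44°) = 0.1812 I₀.
That is 18.12% of the incident intensity.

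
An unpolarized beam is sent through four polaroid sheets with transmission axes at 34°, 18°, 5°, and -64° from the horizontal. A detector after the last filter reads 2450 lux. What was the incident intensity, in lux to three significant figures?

Unpolarized light through the first polarizer → I₁ = ½ I₀, now polarized at 34°.
I₂ = I₁ cos²(18° − 34°) = 0.5 I₀ · cos²(16°) = 0.462 I₀.
I₃ = I₂ cos²(5° − 18°) = 0.462 I₀ · cos²(13°) = 0.4386 I₀.
I₄ = I₃ cos²(-64° − 5°) = 0.4386 I₀ · cos²(69°) = 0.05633 I₀.
So 2450 lux = 0.05633 I₀, giving I₀ = 2450/0.05633 = 4.349e+04 lux.

I₀ ≈ 4.35e4 lux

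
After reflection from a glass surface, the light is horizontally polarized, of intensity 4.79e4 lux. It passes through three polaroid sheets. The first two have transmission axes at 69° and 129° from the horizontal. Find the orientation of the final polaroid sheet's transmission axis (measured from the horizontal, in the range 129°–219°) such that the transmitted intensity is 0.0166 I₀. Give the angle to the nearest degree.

θ ≈ 173°

I₁ = I₀ cos²(69° − 0°) = I₀ cos²(69°) = 0.1284 I₀.
I₂ = I₁ cos²(129° − 69°) = 0.1284 I₀ · cos²(60°) = 0.03211 I₀.
Need I₃/I₀ = 0.0166, so cos²(θ − 129°) = 0.0166 / 0.03211 = 0.517.
θ − 129° = arccos(√0.517) = 44.0°, giving θ ≈ 129 + 44.0 = 173.0°.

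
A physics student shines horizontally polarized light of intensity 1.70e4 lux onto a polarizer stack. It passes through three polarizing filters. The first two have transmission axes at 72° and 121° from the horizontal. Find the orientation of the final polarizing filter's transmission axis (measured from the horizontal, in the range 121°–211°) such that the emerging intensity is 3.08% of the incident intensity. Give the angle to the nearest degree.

θ ≈ 151°

I₁ = I₀ cos²(72° − 0°) = I₀ cos²(72°) = 0.09549 I₀.
I₂ = I₁ cos²(121° − 72°) = 0.09549 I₀ · cos²(49°) = 0.0411 I₀.
Need I₃/I₀ = 0.0308, so cos²(θ − 121°) = 0.0308 / 0.0411 = 0.7494.
θ − 121° = arccos(√0.7494) = 30.0°, giving θ ≈ 121 + 30.0 = 151.0°.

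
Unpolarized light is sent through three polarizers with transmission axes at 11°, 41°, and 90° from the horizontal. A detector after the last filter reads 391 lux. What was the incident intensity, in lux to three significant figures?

Unpolarized light through the first polarizer → I₁ = ½ I₀, now polarized at 11°.
I₂ = I₁ cos²(41° − 11°) = 0.5 I₀ · cos²(30°) = 0.375 I₀.
I₃ = I₂ cos²(90° − 41°) = 0.375 I₀ · cos²(49°) = 0.1614 I₀.
So 391 lux = 0.1614 I₀, giving I₀ = 391/0.1614 = 2422 lux.

I₀ ≈ 2420 lux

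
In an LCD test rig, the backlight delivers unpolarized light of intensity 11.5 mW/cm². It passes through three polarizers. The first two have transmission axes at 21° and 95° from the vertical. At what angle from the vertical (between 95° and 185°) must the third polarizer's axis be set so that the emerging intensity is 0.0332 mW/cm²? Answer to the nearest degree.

Unpolarized light through the first polarizer → I₁ = ½ I₀, now polarized at 21°.
I₂ = I₁ cos²(95° − 21°) = 0.5 I₀ · cos²(74°) = 0.03799 I₀.
Target fraction: 0.0332 / 11.5 mW/cm² = 0.002887 of I₀.
Need I₃/I₀ = 0.002887, so cos²(θ − 95°) = 0.002887 / 0.03799 = 0.076.
θ − 95° = arccos(√0.076) = 74.0°, giving θ ≈ 95 + 74.0 = 169.0°.

θ ≈ 169°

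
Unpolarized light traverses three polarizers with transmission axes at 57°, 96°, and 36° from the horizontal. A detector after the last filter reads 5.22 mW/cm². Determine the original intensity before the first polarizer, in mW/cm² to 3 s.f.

I₀ ≈ 69.1 mW/cm²

Unpolarized light through the first polarizer → I₁ = ½ I₀, now polarized at 57°.
I₂ = I₁ cos²(96° − 57°) = 0.5 I₀ · cos²(39°) = 0.302 I₀.
I₃ = I₂ cos²(36° − 96°) = 0.302 I₀ · cos²(60°) = 0.07549 I₀.
So 5.22 mW/cm² = 0.07549 I₀, giving I₀ = 5.22/0.07549 = 69.14 mW/cm².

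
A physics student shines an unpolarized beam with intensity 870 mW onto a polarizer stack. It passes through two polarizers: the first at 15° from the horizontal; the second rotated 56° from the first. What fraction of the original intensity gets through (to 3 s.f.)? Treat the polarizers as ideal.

Unpolarized light through the first polarizer → I₁ = 870 mW/2 = 435 mW, polarized at 15°.
I₂ = I₁ · cos²(56°) = 435 · 0.3127 = 136 mW.
Transmitted fraction = 0.1563.

I/I₀ ≈ 0.156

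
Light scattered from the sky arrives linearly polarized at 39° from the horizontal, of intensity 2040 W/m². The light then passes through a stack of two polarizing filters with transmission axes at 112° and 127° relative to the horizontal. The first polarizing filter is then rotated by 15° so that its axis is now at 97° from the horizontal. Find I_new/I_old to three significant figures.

I_new/I_old ≈ 2.64

Before rotation:
I₁ = I₀ cos²(112° − 39°) = I₀ cos²(73°) = 0.08548 I₀.
I₂ = I₁ cos²(127° − 112°) = 0.08548 I₀ · cos²(15°) = 0.07976 I₀.
After rotation:
I₁ = I₀ cos²(97° − 39°) = I₀ cos²(58°) = 0.2808 I₀.
I₂ = I₁ cos²(127° − 97°) = 0.2808 I₀ · cos²(30°) = 0.2106 I₀.
Ratio = 0.2106 / 0.07976 = 2.641.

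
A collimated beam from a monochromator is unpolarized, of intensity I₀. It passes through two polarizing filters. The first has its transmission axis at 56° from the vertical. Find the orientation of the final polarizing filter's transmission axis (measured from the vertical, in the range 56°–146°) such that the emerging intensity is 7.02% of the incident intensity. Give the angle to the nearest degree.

θ ≈ 124°

Unpolarized light through the first polarizer → I₁ = ½ I₀, now polarized at 56°.
Need I₂/I₀ = 0.0702, so cos²(θ − 56°) = 0.0702 / 0.5 = 0.1404.
θ − 56° = arccos(√0.1404) = 68.0°, giving θ ≈ 56 + 68.0 = 124.0°.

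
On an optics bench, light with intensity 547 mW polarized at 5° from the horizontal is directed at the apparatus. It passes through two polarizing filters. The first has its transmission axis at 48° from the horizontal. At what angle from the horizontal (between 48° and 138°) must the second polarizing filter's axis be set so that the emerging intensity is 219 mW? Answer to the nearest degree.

θ ≈ 78°

By Malus's law, I₁ = I₀ cos²(48° − 5°) = I₀ cos²(43°) = 0.5349 I₀.
Target fraction: 219 / 547 mW = 0.4004 of I₀.
Need I₂/I₀ = 0.4004, so cos²(θ − 48°) = 0.4004 / 0.5349 = 0.7485.
θ − 48° = arccos(√0.7485) = 30.1°, giving θ ≈ 48 + 30.1 = 78.1°.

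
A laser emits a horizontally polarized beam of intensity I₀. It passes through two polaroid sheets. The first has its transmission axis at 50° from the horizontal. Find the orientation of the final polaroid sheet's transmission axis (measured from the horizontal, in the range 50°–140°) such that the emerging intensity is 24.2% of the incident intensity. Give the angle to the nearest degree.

By Malus's law, I₁ = I₀ cos²(50° − 0°) = I₀ cos²(50°) = 0.4132 I₀.
Need I₂/I₀ = 0.242, so cos²(θ − 50°) = 0.242 / 0.4132 = 0.5857.
θ − 50° = arccos(√0.5857) = 40.1°, giving θ ≈ 50 + 40.1 = 90.1°.

θ ≈ 90°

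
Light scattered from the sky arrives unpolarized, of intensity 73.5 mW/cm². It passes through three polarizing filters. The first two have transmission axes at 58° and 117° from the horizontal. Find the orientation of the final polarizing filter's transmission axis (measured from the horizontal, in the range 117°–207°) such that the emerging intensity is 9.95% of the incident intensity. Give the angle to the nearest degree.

Unpolarized light through the first polarizer → I₁ = ½ I₀, now polarized at 58°.
I₂ = I₁ cos²(117° − 58°) = 0.5 I₀ · cos²(59°) = 0.1326 I₀.
Need I₃/I₀ = 0.0995, so cos²(θ − 117°) = 0.0995 / 0.1326 = 0.7502.
θ − 117° = arccos(√0.7502) = 30.0°, giving θ ≈ 117 + 30.0 = 147.0°.

θ ≈ 147°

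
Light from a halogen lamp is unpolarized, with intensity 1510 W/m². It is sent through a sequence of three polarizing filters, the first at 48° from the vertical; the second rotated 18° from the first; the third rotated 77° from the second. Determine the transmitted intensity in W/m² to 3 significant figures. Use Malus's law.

I ≈ 34.6 W/m²

Unpolarized light through the first polarizer → I₁ = 1510 W/m²/2 = 755 W/m², polarized at 48°.
I₂ = I₁ · cos²(18°) = 755 · 0.9045 = 682.9 W/m².
I₃ = I₂ · cos²(77°) = 682.9 · 0.0506 = 34.56 W/m².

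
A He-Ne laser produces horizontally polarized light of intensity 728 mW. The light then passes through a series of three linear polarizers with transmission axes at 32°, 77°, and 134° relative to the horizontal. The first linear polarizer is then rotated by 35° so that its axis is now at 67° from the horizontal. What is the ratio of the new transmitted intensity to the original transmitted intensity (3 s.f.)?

Before rotation:
I₁ = I₀ cos²(32° − 0°) = I₀ cos²(32°) = 0.7192 I₀.
I₂ = I₁ cos²(77° − 32°) = 0.7192 I₀ · cos²(45°) = 0.3596 I₀.
I₃ = I₂ cos²(134° − 77°) = 0.3596 I₀ · cos²(57°) = 0.1067 I₀.
After rotation:
I₁ = I₀ cos²(67° − 0°) = I₀ cos²(67°) = 0.1527 I₀.
I₂ = I₁ cos²(77° − 67°) = 0.1527 I₀ · cos²(10°) = 0.1481 I₀.
I₃ = I₂ cos²(134° − 77°) = 0.1481 I₀ · cos²(57°) = 0.04392 I₀.
Ratio = 0.04392 / 0.1067 = 0.4118.

I_new/I_old ≈ 0.412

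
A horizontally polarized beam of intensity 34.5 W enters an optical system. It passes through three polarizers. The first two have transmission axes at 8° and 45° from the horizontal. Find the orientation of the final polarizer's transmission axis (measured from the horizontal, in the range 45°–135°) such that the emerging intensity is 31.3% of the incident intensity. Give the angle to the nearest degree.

θ ≈ 90°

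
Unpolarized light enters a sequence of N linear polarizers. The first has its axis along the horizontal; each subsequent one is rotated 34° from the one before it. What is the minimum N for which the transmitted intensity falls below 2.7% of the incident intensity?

N = 9

First polarizer halves the unpolarized light: factor 1/2.
Each further stage multiplies by cos²(34°) = 0.6873.
After N polarizers: T = 0.5·0.6873^(N−1). Require T < 0.027 ⇒ N−1 > ln(0.027/0.5)/ln(0.6873) = 7.78, so N−1 ≥ 8 and N = 9.
Check: N=9 gives T = 0.0249 < 0.027; N=8 gives T = 0.03623.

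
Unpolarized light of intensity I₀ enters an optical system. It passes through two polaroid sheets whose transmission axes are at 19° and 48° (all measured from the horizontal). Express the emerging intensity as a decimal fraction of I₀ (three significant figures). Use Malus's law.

≈ 0.382 I₀

Unpolarized light through the first polarizer → I₁ = ½ I₀, now polarized at 19°.
I₂ = I₁ cos²(48° − 19°) = 0.5 I₀ · cos²(29°) = 0.3825 I₀.
Transmitted fraction = 0.3825.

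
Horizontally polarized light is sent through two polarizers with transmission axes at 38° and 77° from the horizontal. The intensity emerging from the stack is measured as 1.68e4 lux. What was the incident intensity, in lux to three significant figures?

I₀ ≈ 4.48e4 lux

By Malus's law, I₁ = I₀ cos²(38° − 0°) = I₀ cos²(38°) = 0.621 I₀.
I₂ = I₁ cos²(77° − 38°) = 0.621 I₀ · cos²(39°) = 0.375 I₀.
So 1.68e4 lux = 0.375 I₀, giving I₀ = 1.68e4/0.375 = 4.48e+04 lux.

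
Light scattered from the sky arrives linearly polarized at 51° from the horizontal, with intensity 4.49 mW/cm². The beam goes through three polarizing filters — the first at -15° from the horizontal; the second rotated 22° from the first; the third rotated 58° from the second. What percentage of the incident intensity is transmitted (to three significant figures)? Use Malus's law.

By Malus's law, I₁ = 4.49 mW/cm² · cos²(66°) = 0.7428 mW/cm².
I₂ = I₁ · cos²(22°) = 0.7428 · 0.8597 = 0.6386 mW/cm².
I₃ = I₂ · cos²(58°) = 0.6386 · 0.2808 = 0.1793 mW/cm².
That is 3.994% of the incident intensity.

≈ 3.99%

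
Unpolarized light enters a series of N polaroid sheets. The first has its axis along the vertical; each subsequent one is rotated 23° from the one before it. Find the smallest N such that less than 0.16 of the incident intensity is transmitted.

First polarizer halves the unpolarized light: factor 1/2.
Each further stage multiplies by cos²(23°) = 0.8473.
After N polarizers: T = 0.5·0.8473^(N−1). Require T < 0.16 ⇒ N−1 > ln(0.16/0.5)/ln(0.8473) = 6.88, so N−1 ≥ 7 and N = 8.
Check: N=8 gives T = 0.1568 < 0.16; N=7 gives T = 0.185.

N = 8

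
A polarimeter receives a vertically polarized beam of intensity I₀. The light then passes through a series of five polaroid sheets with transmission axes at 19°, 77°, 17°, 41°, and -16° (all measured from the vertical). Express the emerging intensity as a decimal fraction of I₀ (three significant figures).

I₁ = I₀ cos²(19° − 0°) = I₀ cos²(19°) = 0.894 I₀.
I₂ = I₁ cos²(77° − 19°) = 0.894 I₀ · cos²(58°) = 0.251 I₀.
I₃ = I₂ cos²(17° − 77°) = 0.251 I₀ · cos²(60°) = 0.06276 I₀.
I₄ = I₃ cos²(41° − 17°) = 0.06276 I₀ · cos²(24°) = 0.05238 I₀.
I₅ = I₄ cos²(-16° − 41°) = 0.05238 I₀ · cos²(57°) = 0.01554 I₀.
Transmitted fraction = 0.01554.

≈ 0.0155 I₀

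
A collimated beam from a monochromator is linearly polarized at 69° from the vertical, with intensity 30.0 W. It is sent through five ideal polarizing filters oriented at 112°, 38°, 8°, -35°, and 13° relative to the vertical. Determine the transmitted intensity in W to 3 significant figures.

I ≈ 0.219 W

By Malus's law, I₁ = 30.0 W · cos²(43°) = 16.05 W.
I₂ = I₁ · cos²(74°) = 16.05 · 0.07598 = 1.219 W.
I₃ = I₂ · cos²(30°) = 1.219 · 0.75 = 0.9144 W.
I₄ = I₃ · cos²(43°) = 0.9144 · 0.5349 = 0.4891 W.
I₅ = I₄ · cos²(48°) = 0.4891 · 0.4477 = 0.219 W.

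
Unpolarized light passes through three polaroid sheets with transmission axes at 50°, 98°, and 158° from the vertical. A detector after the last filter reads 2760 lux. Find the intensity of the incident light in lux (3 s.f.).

Unpolarized light through the first polarizer → I₁ = ½ I₀, now polarized at 50°.
I₂ = I₁ cos²(98° − 50°) = 0.5 I₀ · cos²(48°) = 0.2239 I₀.
I₃ = I₂ cos²(158° − 98°) = 0.2239 I₀ · cos²(60°) = 0.05597 I₀.
So 2760 lux = 0.05597 I₀, giving I₀ = 2760/0.05597 = 4.931e+04 lux.

I₀ ≈ 4.93e4 lux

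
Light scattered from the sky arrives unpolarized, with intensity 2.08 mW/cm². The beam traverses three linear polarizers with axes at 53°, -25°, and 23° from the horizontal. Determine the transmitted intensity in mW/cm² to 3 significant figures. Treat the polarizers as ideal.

Unpolarized light through the first polarizer → I₁ = 2.08 mW/cm²/2 = 1.04 mW/cm², polarized at 53°.
I₂ = I₁ · cos²(78°) = 1.04 · 0.04323 = 0.04496 mW/cm².
I₃ = I₂ · cos²(48°) = 0.04496 · 0.4477 = 0.02013 mW/cm².

I ≈ 0.0201 mW/cm²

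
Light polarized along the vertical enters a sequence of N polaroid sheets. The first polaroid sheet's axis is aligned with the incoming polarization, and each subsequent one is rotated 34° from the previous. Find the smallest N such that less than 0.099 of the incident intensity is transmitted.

First polarizer is aligned with the polarization: full transmission.
Each further stage multiplies by cos²(34°) = 0.6873.
After N polarizers: T = 0.6873^(N−1). Require T < 0.099 ⇒ N−1 > ln(0.099)/ln(0.6873) = 6.17, so N−1 ≥ 7 and N = 8.
Check: N=8 gives T = 0.07245 < 0.099; N=7 gives T = 0.1054.

N = 8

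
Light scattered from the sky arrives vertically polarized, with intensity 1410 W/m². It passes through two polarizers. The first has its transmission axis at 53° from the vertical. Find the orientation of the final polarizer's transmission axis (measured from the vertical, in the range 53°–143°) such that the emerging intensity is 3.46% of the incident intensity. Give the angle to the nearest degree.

θ ≈ 125°

I₁ = I₀ cos²(53° − 0°) = I₀ cos²(53°) = 0.3622 I₀.
Need I₂/I₀ = 0.0346, so cos²(θ − 53°) = 0.0346 / 0.3622 = 0.09553.
θ − 53° = arccos(√0.09553) = 72.0°, giving θ ≈ 53 + 72.0 = 125.0°.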